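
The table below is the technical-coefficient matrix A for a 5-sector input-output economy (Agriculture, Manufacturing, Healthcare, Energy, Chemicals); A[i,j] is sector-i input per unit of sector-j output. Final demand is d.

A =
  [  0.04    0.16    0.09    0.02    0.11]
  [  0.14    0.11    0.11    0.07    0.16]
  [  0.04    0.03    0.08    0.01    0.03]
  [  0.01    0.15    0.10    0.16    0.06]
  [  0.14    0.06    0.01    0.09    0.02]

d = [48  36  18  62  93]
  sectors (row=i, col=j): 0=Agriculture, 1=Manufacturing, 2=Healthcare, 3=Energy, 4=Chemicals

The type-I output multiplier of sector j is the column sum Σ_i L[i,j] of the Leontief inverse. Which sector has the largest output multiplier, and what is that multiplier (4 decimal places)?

Form M = I − A:
  [  0.96   -0.16   -0.09   -0.02   -0.11]
  [ -0.14    0.89   -0.11   -0.07   -0.16]
  [ -0.04   -0.03    0.92   -0.01   -0.03]
  [ -0.01   -0.15   -0.10    0.84   -0.06]
  [ -0.14   -0.06   -0.01   -0.09    0.98]
Leontief inverse L = M⁻¹:
  [  1.1060    0.2261    0.1441    0.0650    0.1695]
  [  0.2195    1.2076    0.1829    0.1333    0.2355]
  [  0.0619    0.0559    1.1029    0.0248    0.0514]
  [  0.0725    0.2341    0.1699    1.2273    0.1267]
  [  0.1787    0.1283    0.0586    0.1304    1.0712]
Total output x = L · d:
  x_0 = 1.1060·48 + 0.2261·36 + 0.1441·18 + 0.0650·62 + 0.1695·93 = 83.6151
  x_1 = 0.2195·48 + 1.2076·36 + 0.1829·18 + 0.1333·62 + 0.2355·93 = 87.4664
  x_2 = 0.0619·48 + 0.0559·36 + 1.1029·18 + 0.0248·62 + 0.0514·93 = 31.1477
  x_3 = 0.0725·48 + 0.2341·36 + 0.1699·18 + 1.2273·62 + 0.1267·93 = 102.8435
  x_4 = 0.1787·48 + 0.1283·36 + 0.0586·18 + 0.1304·62 + 1.0712·93 = 121.9607
Output multipliers (column sums of L):
  Agriculture: 1.6386
  Manufacturing: 1.8520
  Healthcare: 1.6585
  Energy: 1.5808
  Chemicals: 1.6543

Manufacturing (1.8520)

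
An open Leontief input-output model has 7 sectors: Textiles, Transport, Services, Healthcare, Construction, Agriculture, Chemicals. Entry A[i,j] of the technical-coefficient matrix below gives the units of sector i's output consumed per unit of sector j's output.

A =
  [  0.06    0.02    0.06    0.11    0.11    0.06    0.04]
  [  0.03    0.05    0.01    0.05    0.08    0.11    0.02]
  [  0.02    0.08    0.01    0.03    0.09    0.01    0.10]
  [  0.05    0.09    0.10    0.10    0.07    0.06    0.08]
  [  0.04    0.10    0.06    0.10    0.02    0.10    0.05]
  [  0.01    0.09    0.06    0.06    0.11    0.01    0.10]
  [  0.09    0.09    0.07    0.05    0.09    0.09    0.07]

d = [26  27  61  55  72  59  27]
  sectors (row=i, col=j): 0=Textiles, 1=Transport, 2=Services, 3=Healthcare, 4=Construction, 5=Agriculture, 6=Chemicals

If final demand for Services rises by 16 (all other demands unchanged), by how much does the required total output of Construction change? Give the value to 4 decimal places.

Form M = I − A:
  [  0.94   -0.02   -0.06   -0.11   -0.11   -0.06   -0.04]
  [ -0.03    0.95   -0.01   -0.05   -0.08   -0.11   -0.02]
  [ -0.02   -0.08    0.99   -0.03   -0.09   -0.01   -0.10]
  [ -0.05   -0.09   -0.10    0.90   -0.07   -0.06   -0.08]
  [ -0.04   -0.10   -0.06   -0.10    0.98   -0.10   -0.05]
  [ -0.01   -0.09   -0.06   -0.06   -0.11    0.99   -0.10]
  [ -0.09   -0.09   -0.07   -0.05   -0.09   -0.09    0.93]
Leontief inverse L = M⁻¹:
  [  1.0962    0.0873    0.1094    0.1749    0.1745    0.1143    0.0975]
  [  0.0544    1.1007    0.0457    0.0973    0.1298    0.1507    0.0625]
  [  0.0499    0.1289    1.0435    0.0747    0.1365    0.0587    0.1372]
  [  0.0924    0.1669    0.1524    1.1698    0.1490    0.1249    0.1460]
  [  0.0742    0.1649    0.1052    0.1590    1.0902    0.1534    0.1068]
  [  0.0462    0.1538    0.1017    0.1160    0.1691    1.0688    0.1502]
  [  0.1317    0.1645    0.1218    0.1215    0.1696    0.1551    1.1338]
Total output x = L · d:
  x_0 = 1.0962·26 + 0.0873·27 + 0.1094·61 + 0.1749·55 + 0.1745·72 + 0.1143·59 + 0.0975·27 = 69.0938
  x_1 = 0.0544·26 + 1.1007·27 + 0.0457·61 + 0.0973·55 + 0.1298·72 + 0.1507·59 + 0.0625·27 = 59.1885
  x_2 = 0.0499·26 + 0.1289·27 + 1.0435·61 + 0.0747·55 + 0.1365·72 + 0.0587·59 + 0.1372·27 = 89.5341
  x_3 = 0.0924·26 + 0.1669·27 + 0.1524·61 + 1.1698·55 + 0.1490·72 + 0.1249·59 + 0.1460·27 = 102.5806
  x_4 = 0.0742·26 + 0.1649·27 + 0.1052·61 + 0.1590·55 + 1.0902·72 + 0.1534·59 + 0.1068·27 = 111.9723
  x_5 = 0.0462·26 + 0.1538·27 + 0.1017·61 + 0.1160·55 + 0.1691·72 + 1.0688·59 + 0.1502·27 = 97.2286
  x_6 = 0.1317·26 + 0.1645·27 + 0.1218·61 + 0.1215·55 + 0.1696·72 + 0.1551·59 + 1.1338·27 = 73.9461
Δx_4 = L[4,2] · Δd_2 = 0.1052 · 16 = 1.6824

1.6824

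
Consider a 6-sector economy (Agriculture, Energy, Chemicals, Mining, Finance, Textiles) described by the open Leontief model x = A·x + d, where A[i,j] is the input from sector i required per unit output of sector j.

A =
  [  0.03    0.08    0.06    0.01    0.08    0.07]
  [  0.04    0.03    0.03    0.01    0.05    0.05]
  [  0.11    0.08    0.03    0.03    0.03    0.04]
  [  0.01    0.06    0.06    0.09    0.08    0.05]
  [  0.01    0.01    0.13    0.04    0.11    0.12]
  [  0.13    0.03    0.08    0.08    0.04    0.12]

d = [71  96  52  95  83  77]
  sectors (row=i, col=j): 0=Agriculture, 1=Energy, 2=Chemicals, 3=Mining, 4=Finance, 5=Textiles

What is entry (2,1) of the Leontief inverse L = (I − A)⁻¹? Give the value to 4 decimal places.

L[2,1] = 0.1045

Form M = I − A:
  [  0.97   -0.08   -0.06   -0.01   -0.08   -0.07]
  [ -0.04    0.97   -0.03   -0.01   -0.05   -0.05]
  [ -0.11   -0.08    0.97   -0.03   -0.03   -0.04]
  [ -0.01   -0.06   -0.06    0.91   -0.08   -0.05]
  [ -0.01   -0.01   -0.13   -0.04    0.89   -0.12]
  [ -0.13   -0.03   -0.08   -0.08   -0.04    0.88]
Leontief inverse L = M⁻¹:
  [  1.0623    0.1020    0.0950    0.0307    0.1122    0.1117]
  [  0.0606    1.0450    0.0536    0.0239    0.0716    0.0777]
  [  0.1358    0.1045    1.0600    0.0470    0.0614    0.0760]
  [  0.0395    0.0844    0.0972    1.1166    0.1161    0.0916]
  [  0.0582    0.0413    0.1783    0.0731    1.1516    0.1763]
  [  0.1776    0.0697    0.1292    0.1144    0.0875    1.1788]
Total output x = L · d:
  x_0 = 1.0623·71 + 0.1020·96 + 0.0950·52 + 0.0307·95 + 0.1122·83 + 0.1117·77 = 110.9792
  x_1 = 0.0606·71 + 1.0450·96 + 0.0536·52 + 0.0239·95 + 0.0716·83 + 0.0777·77 = 121.6002
  x_2 = 0.1358·71 + 0.1045·96 + 1.0600·52 + 0.0470·95 + 0.0614·83 + 0.0760·77 = 90.2047
  x_3 = 0.0395·71 + 0.0844·96 + 0.0972·52 + 1.1166·95 + 0.1161·83 + 0.0916·77 = 138.7274
  x_4 = 0.0582·71 + 0.0413·96 + 0.1783·52 + 0.0731·95 + 1.1516·83 + 0.1763·77 = 133.4739
  x_5 = 0.1776·71 + 0.0697·96 + 0.1292·52 + 0.1144·95 + 0.0875·83 + 1.1788·77 = 134.9191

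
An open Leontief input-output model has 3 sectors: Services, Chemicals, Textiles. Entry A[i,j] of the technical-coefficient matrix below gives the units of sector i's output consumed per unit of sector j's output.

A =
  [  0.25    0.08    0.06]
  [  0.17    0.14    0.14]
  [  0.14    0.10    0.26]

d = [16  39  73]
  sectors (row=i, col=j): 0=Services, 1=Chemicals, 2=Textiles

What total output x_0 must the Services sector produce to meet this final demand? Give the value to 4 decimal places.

Form M = I − A:
  [  0.75   -0.08   -0.06]
  [ -0.17    0.86   -0.14]
  [ -0.14   -0.10    0.74]
Leontief inverse L = M⁻¹:
  [  1.3926    0.1459    0.1405]
  [  0.3253    1.2230    0.2578]
  [  0.3074    0.1929    1.4128]
Total output x = L · d:
  x_0 = 1.3926·16 + 0.1459·39 + 0.1405·73 = 38.2293
  x_1 = 0.3253·16 + 1.2230·39 + 0.2578·73 = 71.7200
  x_2 = 0.3074·16 + 0.1929·39 + 1.4128·73 = 115.5731

38.2293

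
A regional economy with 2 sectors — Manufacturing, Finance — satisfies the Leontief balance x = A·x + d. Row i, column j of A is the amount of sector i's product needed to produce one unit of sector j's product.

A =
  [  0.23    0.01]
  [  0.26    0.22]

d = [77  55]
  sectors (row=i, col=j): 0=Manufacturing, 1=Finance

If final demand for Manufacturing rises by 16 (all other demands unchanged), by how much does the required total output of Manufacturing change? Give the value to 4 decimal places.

20.8696

Form M = I − A:
  [  0.77   -0.01]
  [ -0.26    0.78]
Leontief inverse L = M⁻¹:
  [  1.3043    0.0167]
  [  0.4348    1.2876]
Total output x = L · d:
  x_0 = 1.3043·77 + 0.0167·55 = 101.3545
  x_1 = 0.4348·77 + 1.2876·55 = 104.2977
Δx_0 = L[0,0] · Δd_0 = 1.3043 · 16 = 20.8696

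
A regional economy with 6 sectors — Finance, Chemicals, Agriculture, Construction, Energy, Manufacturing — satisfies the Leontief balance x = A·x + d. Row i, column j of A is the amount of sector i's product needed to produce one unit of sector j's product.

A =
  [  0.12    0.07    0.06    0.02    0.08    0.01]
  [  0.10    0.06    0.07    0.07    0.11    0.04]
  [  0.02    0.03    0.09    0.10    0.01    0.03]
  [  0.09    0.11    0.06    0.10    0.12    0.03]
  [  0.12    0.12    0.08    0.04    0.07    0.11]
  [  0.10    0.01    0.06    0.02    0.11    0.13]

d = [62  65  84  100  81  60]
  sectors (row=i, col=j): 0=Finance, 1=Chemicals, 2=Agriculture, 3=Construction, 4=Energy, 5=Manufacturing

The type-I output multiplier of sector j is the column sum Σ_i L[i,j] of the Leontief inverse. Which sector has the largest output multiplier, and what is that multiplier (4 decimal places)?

Form M = I − A:
  [  0.88   -0.07   -0.06   -0.02   -0.08   -0.01]
  [ -0.10    0.94   -0.07   -0.07   -0.11   -0.04]
  [ -0.02   -0.03    0.91   -0.10   -0.01   -0.03]
  [ -0.09   -0.11   -0.06    0.90   -0.12   -0.03]
  [ -0.12   -0.12   -0.08   -0.04    0.93   -0.11]
  [ -0.10   -0.01   -0.06   -0.02   -0.11    0.87]
Leontief inverse L = M⁻¹:
  [  1.1791    0.1141    0.1039    0.0532    0.1277    0.0404]
  [  0.1746    1.1172    0.1257    0.1143    0.1731    0.0835]
  [  0.0590    0.0627    1.1242    0.1344    0.0482    0.0531]
  [  0.1766    0.1779    0.1238    1.1531    0.1957    0.0790]
  [  0.2077    0.1787    0.1449    0.0892    1.1467    0.1637]
  [  0.1719    0.0570    0.1121    0.0545    0.1695    1.1812]
Total output x = L · d:
  x_0 = 1.1791·62 + 0.1141·65 + 0.1039·84 + 0.0532·100 + 0.1277·81 + 0.0404·60 = 107.3321
  x_1 = 0.1746·62 + 1.1172·65 + 0.1257·84 + 0.1143·100 + 0.1731·81 + 0.0835·60 = 124.4712
  x_2 = 0.0590·62 + 0.0627·65 + 1.1242·84 + 0.1344·100 + 0.0482·81 + 0.0531·60 = 122.7019
  x_3 = 0.1766·62 + 0.1779·65 + 0.1238·84 + 1.1531·100 + 0.1957·81 + 0.0790·60 = 168.8031
  x_4 = 0.2077·62 + 0.1787·65 + 0.1449·84 + 0.0892·100 + 1.1467·81 + 0.1637·60 = 148.2854
  x_5 = 0.1719·62 + 0.0570·65 + 0.1121·84 + 0.0545·100 + 0.1695·81 + 1.1812·60 = 113.8247
Output multipliers (column sums of L):
  Finance: 1.9690
  Chemicals: 1.7075
  Agriculture: 1.7346
  Construction: 1.5987
  Energy: 1.8609
  Manufacturing: 1.6008

Finance (1.9690)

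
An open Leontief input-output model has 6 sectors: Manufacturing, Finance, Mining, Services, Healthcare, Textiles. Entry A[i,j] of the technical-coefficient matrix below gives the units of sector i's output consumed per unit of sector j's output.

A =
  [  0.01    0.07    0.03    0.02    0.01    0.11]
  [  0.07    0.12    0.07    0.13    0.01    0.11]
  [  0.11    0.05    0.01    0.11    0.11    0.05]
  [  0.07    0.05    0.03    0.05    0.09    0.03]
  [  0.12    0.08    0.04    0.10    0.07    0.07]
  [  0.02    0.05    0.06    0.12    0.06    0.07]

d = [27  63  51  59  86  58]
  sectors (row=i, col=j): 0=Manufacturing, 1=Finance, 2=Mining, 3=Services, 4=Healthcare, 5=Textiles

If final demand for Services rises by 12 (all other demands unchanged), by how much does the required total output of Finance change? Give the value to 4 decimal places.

2.4421

Form M = I − A:
  [  0.99   -0.07   -0.03   -0.02   -0.01   -0.11]
  [ -0.07    0.88   -0.07   -0.13   -0.01   -0.11]
  [ -0.11   -0.05    0.99   -0.11   -0.11   -0.05]
  [ -0.07   -0.05   -0.03    0.95   -0.09   -0.03]
  [ -0.12   -0.08   -0.04   -0.10    0.93   -0.07]
  [ -0.02   -0.05   -0.06   -0.12   -0.06    0.93]
Leontief inverse L = M⁻¹:
  [  1.0340    0.0997    0.0502    0.0626    0.0333    0.1413]
  [  0.1198    1.1783    0.1057    0.2035    0.0571    0.1701]
  [  0.1543    0.1000    1.0391    0.1658    0.1483    0.1025]
  [  0.1051    0.0882    0.0516    1.0942    0.1186    0.0699]
  [  0.1664    0.1349    0.0722    0.1635    1.1112    0.1284]
  [  0.0629    0.0920    0.0851    0.1747    0.1003    1.1114]
Total output x = L · d:
  x_0 = 1.0340·27 + 0.0997·63 + 0.0502·51 + 0.0626·59 + 0.0333·86 + 0.1413·58 = 51.5146
  x_1 = 0.1198·27 + 1.1783·63 + 0.1057·51 + 0.2035·59 + 0.0571·86 + 0.1701·58 = 109.6473
  x_2 = 0.1543·27 + 0.1000·63 + 1.0391·51 + 0.1658·59 + 0.1483·86 + 0.1025·58 = 91.9389
  x_3 = 0.1051·27 + 0.0882·63 + 0.0516·51 + 1.0942·59 + 0.1186·86 + 0.0699·58 = 89.8355
  x_4 = 0.1664·27 + 0.1349·63 + 0.0722·51 + 0.1635·59 + 1.1112·86 + 0.1284·58 = 129.3346
  x_5 = 0.0629·27 + 0.0920·63 + 0.0851·51 + 0.1747·59 + 0.1003·86 + 1.1114·58 = 95.2358
Δx_1 = L[1,3] · Δd_3 = 0.2035 · 12 = 2.4421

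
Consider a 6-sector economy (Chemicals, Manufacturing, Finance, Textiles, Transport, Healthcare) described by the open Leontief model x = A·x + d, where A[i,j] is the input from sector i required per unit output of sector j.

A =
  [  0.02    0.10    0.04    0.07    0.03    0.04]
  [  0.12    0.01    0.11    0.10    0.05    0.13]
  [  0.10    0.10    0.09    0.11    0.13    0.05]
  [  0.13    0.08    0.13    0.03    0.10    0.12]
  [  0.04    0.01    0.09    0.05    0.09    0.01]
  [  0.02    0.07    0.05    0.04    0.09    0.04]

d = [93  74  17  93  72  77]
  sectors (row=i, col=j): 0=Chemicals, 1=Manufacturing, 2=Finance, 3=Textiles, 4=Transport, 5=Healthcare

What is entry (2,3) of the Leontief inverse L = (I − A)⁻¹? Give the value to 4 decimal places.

Form M = I − A:
  [  0.98   -0.10   -0.04   -0.07   -0.03   -0.04]
  [ -0.12    0.99   -0.11   -0.10   -0.05   -0.13]
  [ -0.10   -0.10    0.91   -0.11   -0.13   -0.05]
  [ -0.13   -0.08   -0.13    0.97   -0.10   -0.12]
  [ -0.04   -0.01   -0.09   -0.05    0.91   -0.01]
  [ -0.02   -0.07   -0.05   -0.04   -0.09    0.96]
Leontief inverse L = M⁻¹:
  [  1.0648    0.1319    0.0900    0.1079    0.0751    0.0812]
  [  0.1801    1.0739    0.1830    0.1586    0.1267    0.1836]
  [  0.1749    0.1615    1.1792    0.1788    0.2141    0.1152]
  [  0.1964    0.1446    0.2113    1.1008    0.1832    0.1783]
  [  0.0775    0.0426    0.1353    0.0855    1.1363    0.0386]
  [  0.0599    0.0995    0.0981    0.0770    0.1361    1.0738]
Total output x = L · d:
  x_0 = 1.0648·93 + 0.1319·74 + 0.0900·17 + 0.1079·93 + 0.0751·72 + 0.0812·77 = 132.0005
  x_1 = 0.1801·93 + 1.0739·74 + 0.1830·17 + 0.1586·93 + 0.1267·72 + 0.1836·77 = 137.3283
  x_2 = 0.1749·93 + 0.1615·74 + 1.1792·17 + 0.1788·93 + 0.2141·72 + 0.1152·77 = 89.1754
  x_3 = 0.1964·93 + 0.1446·74 + 0.2113·17 + 1.1008·93 + 0.1832·72 + 0.1783·77 = 161.8433
  x_4 = 0.0775·93 + 0.0426·74 + 0.1353·17 + 0.0855·93 + 1.1363·72 + 0.0386·77 = 105.3996
  x_5 = 0.0599·93 + 0.0995·74 + 0.0981·17 + 0.0770·93 + 0.1361·72 + 1.0738·77 = 114.2411

L[2,3] = 0.1788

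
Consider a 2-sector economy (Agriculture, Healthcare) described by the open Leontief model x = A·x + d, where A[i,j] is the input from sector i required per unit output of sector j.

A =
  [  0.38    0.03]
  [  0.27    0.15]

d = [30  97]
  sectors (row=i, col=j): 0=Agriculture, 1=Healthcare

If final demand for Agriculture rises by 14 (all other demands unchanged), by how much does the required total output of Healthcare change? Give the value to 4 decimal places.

Form M = I − A:
  [  0.62   -0.03]
  [ -0.27    0.85]
Leontief inverse L = M⁻¹:
  [  1.6381    0.0578]
  [  0.5203    1.1948]
Total output x = L · d:
  x_0 = 1.6381·30 + 0.0578·97 = 54.7504
  x_1 = 0.5203·30 + 1.1948·97 = 131.5090
Δx_1 = L[1,0] · Δd_0 = 0.5203 · 14 = 7.2846

7.2846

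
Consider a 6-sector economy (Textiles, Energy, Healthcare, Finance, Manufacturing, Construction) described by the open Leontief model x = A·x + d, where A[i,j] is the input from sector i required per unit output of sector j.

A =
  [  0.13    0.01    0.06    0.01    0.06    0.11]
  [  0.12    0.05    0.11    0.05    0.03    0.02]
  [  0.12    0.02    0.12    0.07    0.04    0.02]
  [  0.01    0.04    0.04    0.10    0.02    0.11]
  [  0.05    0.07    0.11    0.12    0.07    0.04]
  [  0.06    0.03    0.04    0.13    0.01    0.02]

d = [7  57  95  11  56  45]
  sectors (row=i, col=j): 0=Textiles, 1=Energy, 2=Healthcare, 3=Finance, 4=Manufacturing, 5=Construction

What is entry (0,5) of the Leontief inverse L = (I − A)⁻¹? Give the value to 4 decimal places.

L[0,5] = 0.1451

Form M = I − A:
  [  0.87   -0.01   -0.06   -0.01   -0.06   -0.11]
  [ -0.12    0.95   -0.11   -0.05   -0.03   -0.02]
  [ -0.12   -0.02    0.88   -0.07   -0.04   -0.02]
  [ -0.01   -0.04   -0.04    0.90   -0.02   -0.11]
  [ -0.05   -0.07   -0.11   -0.12    0.93   -0.04]
  [ -0.06   -0.03   -0.04   -0.13   -0.01    0.98]
Leontief inverse L = M⁻¹:
  [  1.1831    0.0278    0.1038    0.0550    0.0844    0.1451]
  [  0.1773    1.0675    0.1591    0.0893    0.0553    0.0572]
  [  0.1757    0.0379    1.1691    0.1124    0.0659    0.0597]
  [  0.0424    0.0570    0.0725    1.1447    0.0338    0.1373]
  [  0.1072    0.0956    0.1682    0.1777    1.0972    0.0821]
  [  0.0918    0.0445    0.0703    0.1644    0.0252    1.0525]
Total output x = L · d:
  x_0 = 1.1831·7 + 0.0278·57 + 0.1038·95 + 0.0550·11 + 0.0844·56 + 0.1451·45 = 31.5844
  x_1 = 0.1773·7 + 1.0675·57 + 0.1591·95 + 0.0893·11 + 0.0553·56 + 0.0572·45 = 83.8525
  x_2 = 0.1757·7 + 0.0379·57 + 1.1691·95 + 0.1124·11 + 0.0659·56 + 0.0597·45 = 122.0723
  x_3 = 0.0424·7 + 0.0570·57 + 0.0725·95 + 1.1447·11 + 0.0338·56 + 0.1373·45 = 31.0961
  x_4 = 0.1072·7 + 0.0956·57 + 0.1682·95 + 0.1777·11 + 1.0972·56 + 0.0821·45 = 89.2751
  x_5 = 0.0918·7 + 0.0445·57 + 0.0703·95 + 0.1644·11 + 0.0252·56 + 1.0525·45 = 60.4375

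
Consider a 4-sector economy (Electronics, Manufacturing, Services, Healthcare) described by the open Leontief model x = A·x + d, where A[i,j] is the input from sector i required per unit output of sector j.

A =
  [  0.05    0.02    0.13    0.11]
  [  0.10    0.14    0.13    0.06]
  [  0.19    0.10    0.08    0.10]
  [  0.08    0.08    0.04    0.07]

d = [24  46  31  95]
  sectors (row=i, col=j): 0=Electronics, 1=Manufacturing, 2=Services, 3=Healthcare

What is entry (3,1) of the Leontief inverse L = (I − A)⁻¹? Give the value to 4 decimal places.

Form M = I − A:
  [  0.95   -0.02   -0.13   -0.11]
  [ -0.10    0.86   -0.13   -0.06]
  [ -0.19   -0.10    0.92   -0.10]
  [ -0.08   -0.08   -0.04    0.93]
Leontief inverse L = M⁻¹:
  [  1.1061    0.0599    0.1714    0.1531]
  [  0.1765    1.2013    0.1999    0.1199]
  [  0.2608    0.1555    1.1529    0.1649]
  [  0.1216    0.1152    0.0815    1.1058]
Total output x = L · d:
  x_0 = 1.1061·24 + 0.0599·46 + 0.1714·31 + 0.1531·95 = 49.1634
  x_1 = 0.1765·24 + 1.2013·46 + 0.1999·31 + 0.1199·95 = 77.0815
  x_2 = 0.2608·24 + 0.1555·46 + 1.1529·31 + 0.1649·95 = 64.8141
  x_3 = 0.1216·24 + 0.1152·46 + 0.0815·31 + 1.1058·95 = 115.7980

L[3,1] = 0.1152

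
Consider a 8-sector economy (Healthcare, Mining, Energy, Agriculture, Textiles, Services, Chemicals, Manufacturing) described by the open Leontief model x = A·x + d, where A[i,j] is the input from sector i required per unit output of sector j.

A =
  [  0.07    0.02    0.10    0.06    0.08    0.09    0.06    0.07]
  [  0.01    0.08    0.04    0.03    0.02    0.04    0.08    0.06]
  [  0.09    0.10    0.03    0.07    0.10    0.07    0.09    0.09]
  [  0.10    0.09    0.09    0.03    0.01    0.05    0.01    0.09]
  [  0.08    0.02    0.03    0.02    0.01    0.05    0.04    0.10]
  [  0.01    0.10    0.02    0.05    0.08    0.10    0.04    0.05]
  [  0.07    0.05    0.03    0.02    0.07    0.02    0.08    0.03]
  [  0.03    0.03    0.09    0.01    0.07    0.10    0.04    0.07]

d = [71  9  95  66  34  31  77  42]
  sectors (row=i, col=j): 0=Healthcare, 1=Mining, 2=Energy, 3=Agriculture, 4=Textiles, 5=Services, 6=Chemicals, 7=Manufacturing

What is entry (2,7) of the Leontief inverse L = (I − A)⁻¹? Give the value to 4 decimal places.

Form M = I − A:
  [  0.93   -0.02   -0.10   -0.06   -0.08   -0.09   -0.06   -0.07]
  [ -0.01    0.92   -0.04   -0.03   -0.02   -0.04   -0.08   -0.06]
  [ -0.09   -0.10    0.97   -0.07   -0.10   -0.07   -0.09   -0.09]
  [ -0.10   -0.09   -0.09    0.97   -0.01   -0.05   -0.01   -0.09]
  [ -0.08   -0.02   -0.03   -0.02    0.99   -0.05   -0.04   -0.10]
  [ -0.01   -0.10   -0.02   -0.05   -0.08    0.90   -0.04   -0.05]
  [ -0.07   -0.05   -0.03   -0.02   -0.07   -0.02    0.92   -0.03]
  [ -0.03   -0.03   -0.09   -0.01   -0.07   -0.10   -0.04    0.93]
Leontief inverse L = M⁻¹:
  [  1.1287    0.0822    0.1533    0.0984    0.1405    0.1601    0.1161    0.1421]
  [  0.0423    1.1202    0.0717    0.0512    0.0557    0.0794    0.1180    0.1014]
  [  0.1515    0.1656    1.0918    0.1090    0.1614    0.1446    0.1529    0.1684]
  [  0.1458    0.1445    0.1400    1.0645    0.0638    0.1128    0.0616    0.1518]
  [  0.1137    0.0564    0.0683    0.0435    1.0512    0.0977    0.0757    0.1437]
  [  0.0476    0.1504    0.0578    0.0764    0.1197    1.1513    0.0824    0.1037]
  [  0.1083    0.0859    0.0649    0.0432    0.1068    0.0612    1.1189    0.0750]
  [  0.0723    0.0805    0.1286    0.0402    0.1192    0.1567    0.0857    1.1262]
Total output x = L · d:
  x_0 = 1.1287·71 + 0.0822·9 + 0.1533·95 + 0.0984·66 + 0.1405·34 + 0.1601·31 + 0.1161·77 + 0.1421·42 = 126.5853
  x_1 = 0.0423·71 + 1.1202·9 + 0.0717·95 + 0.0512·66 + 0.0557·34 + 0.0794·31 + 0.1180·77 + 0.1014·42 = 40.9812
  x_2 = 0.1515·71 + 0.1656·9 + 1.0918·95 + 0.1090·66 + 0.1614·34 + 0.1446·31 + 0.1529·77 + 0.1684·42 = 151.9742
  x_3 = 0.1458·71 + 0.1445·9 + 0.1400·95 + 1.0645·66 + 0.0638·34 + 0.1128·31 + 0.0616·77 + 0.1518·42 = 111.9982
  x_4 = 0.1137·71 + 0.0564·9 + 0.0683·95 + 0.0435·66 + 1.0512·34 + 0.0977·31 + 0.0757·77 + 0.1437·42 = 68.5642
  x_5 = 0.0476·71 + 0.1504·9 + 0.0578·95 + 0.0764·66 + 0.1197·34 + 1.1513·31 + 0.0824·77 + 0.1037·42 = 65.7311
  x_6 = 0.1083·71 + 0.0859·9 + 0.0649·95 + 0.0432·66 + 0.1068·34 + 0.0612·31 + 1.1189·77 + 0.0750·42 = 112.3146
  x_7 = 0.0723·71 + 0.0805·9 + 0.1286·95 + 0.0402·66 + 0.1192·34 + 0.1567·31 + 0.0857·77 + 1.1262·42 = 83.5375

L[2,7] = 0.1684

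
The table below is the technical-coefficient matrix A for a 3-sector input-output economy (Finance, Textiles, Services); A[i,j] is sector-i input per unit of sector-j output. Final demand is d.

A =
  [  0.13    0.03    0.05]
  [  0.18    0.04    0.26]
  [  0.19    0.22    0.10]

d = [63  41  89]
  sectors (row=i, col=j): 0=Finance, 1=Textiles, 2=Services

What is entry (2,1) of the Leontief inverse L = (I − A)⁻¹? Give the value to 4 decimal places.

L[2,1] = 0.2880

Form M = I − A:
  [  0.87   -0.03   -0.05]
  [ -0.18    0.96   -0.26]
  [ -0.19   -0.22    0.90]
Leontief inverse L = M⁻¹:
  [  1.1787    0.0555    0.0815]
  [  0.3089    1.1301    0.3436]
  [  0.3243    0.2880    1.2123]
Total output x = L · d:
  x_0 = 1.1787·63 + 0.0555·41 + 0.0815·89 = 83.7908
  x_1 = 0.3089·63 + 1.1301·41 + 0.3436·89 = 96.3725
  x_2 = 0.3243·63 + 0.2880·41 + 1.2123·89 = 140.1358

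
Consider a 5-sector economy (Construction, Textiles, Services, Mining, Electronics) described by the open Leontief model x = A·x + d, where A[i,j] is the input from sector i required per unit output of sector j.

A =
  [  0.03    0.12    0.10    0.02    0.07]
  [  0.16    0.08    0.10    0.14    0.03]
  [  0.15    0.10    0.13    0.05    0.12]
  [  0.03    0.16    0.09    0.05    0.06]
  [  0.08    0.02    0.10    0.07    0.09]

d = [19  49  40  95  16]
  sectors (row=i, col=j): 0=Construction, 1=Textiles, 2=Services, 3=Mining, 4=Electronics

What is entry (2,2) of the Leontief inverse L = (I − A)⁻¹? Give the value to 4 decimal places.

L[2,2] = 1.2329

Form M = I − A:
  [  0.97   -0.12   -0.10   -0.02   -0.07]
  [ -0.16    0.92   -0.10   -0.14   -0.03]
  [ -0.15   -0.10    0.87   -0.05   -0.12]
  [ -0.03   -0.16   -0.09    0.95   -0.06]
  [ -0.08   -0.02   -0.10   -0.07    0.91]
Leontief inverse L = M⁻¹:
  [  1.0972    0.1753    0.1665    0.0663    0.1165]
  [  0.2377    1.1751    0.1936    0.1954    0.0954]
  [  0.2414    0.1893    1.2329    0.1122    0.1948]
  [  0.1062    0.2264    0.1652    1.1050    0.1103]
  [  0.1364    0.0794    0.1671    0.1075    1.1411]
Total output x = L · d:
  x_0 = 1.0972·19 + 0.1753·49 + 0.1665·40 + 0.0663·95 + 0.1165·16 = 44.2577
  x_1 = 0.2377·19 + 1.1751·49 + 0.1936·40 + 0.1954·95 + 0.0954·16 = 89.9244
  x_2 = 0.2414·19 + 0.1893·49 + 1.2329·40 + 0.1122·95 + 0.1948·16 = 76.9544
  x_3 = 0.1062·19 + 0.2264·49 + 0.1652·40 + 1.1050·95 + 0.1103·16 = 126.4627
  x_4 = 0.1364·19 + 0.0794·49 + 0.1671·40 + 0.1075·95 + 1.1411·16 = 41.6340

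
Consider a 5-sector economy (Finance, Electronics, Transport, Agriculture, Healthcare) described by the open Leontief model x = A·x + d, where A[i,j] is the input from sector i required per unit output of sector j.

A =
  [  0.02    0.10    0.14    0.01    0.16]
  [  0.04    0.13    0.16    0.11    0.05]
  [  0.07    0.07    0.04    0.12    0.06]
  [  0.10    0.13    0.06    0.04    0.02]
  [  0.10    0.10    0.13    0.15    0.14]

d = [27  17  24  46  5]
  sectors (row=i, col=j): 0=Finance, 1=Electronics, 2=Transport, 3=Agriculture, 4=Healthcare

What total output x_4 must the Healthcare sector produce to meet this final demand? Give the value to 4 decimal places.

Form M = I − A:
  [  0.98   -0.10   -0.14   -0.01   -0.16]
  [ -0.04    0.87   -0.16   -0.11   -0.05]
  [ -0.07   -0.07    0.96   -0.12   -0.06]
  [ -0.10   -0.13   -0.06    0.96   -0.02]
  [ -0.10   -0.10   -0.13   -0.15    0.86]
Leontief inverse L = M⁻¹:
  [  1.0770    0.1825    0.2245    0.0960    0.2289]
  [  0.0979    1.2213    0.2446    0.1888    0.1107]
  [  0.1138    0.1408    1.1075    0.1730    0.1107]
  [  0.1363    0.1978    0.1308    1.0933    0.0714]
  [  0.1776    0.2190    0.2448    0.2500    1.2315]
Total output x = L · d:
  x_0 = 1.0770·27 + 0.1825·17 + 0.2245·24 + 0.0960·46 + 0.2289·5 = 43.1284
  x_1 = 0.0979·27 + 1.2213·17 + 0.2446·24 + 0.1888·46 + 0.1107·5 = 38.5150
  x_2 = 0.1138·27 + 0.1408·17 + 1.1075·24 + 0.1730·46 + 0.1107·5 = 40.5596
  x_3 = 0.1363·27 + 0.1978·17 + 0.1308·24 + 1.0933·46 + 0.0714·5 = 60.8274
  x_4 = 0.1776·27 + 0.2190·17 + 0.2448·24 + 0.2500·46 + 1.2315·5 = 32.0479

32.0479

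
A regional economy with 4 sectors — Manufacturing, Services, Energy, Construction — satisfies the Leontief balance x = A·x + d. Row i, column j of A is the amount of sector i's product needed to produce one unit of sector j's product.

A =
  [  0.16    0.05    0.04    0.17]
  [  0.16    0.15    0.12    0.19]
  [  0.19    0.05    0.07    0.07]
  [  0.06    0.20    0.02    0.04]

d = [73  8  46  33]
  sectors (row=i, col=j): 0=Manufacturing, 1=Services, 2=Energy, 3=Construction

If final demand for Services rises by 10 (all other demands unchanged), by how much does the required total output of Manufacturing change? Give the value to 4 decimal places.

1.3816

Form M = I − A:
  [  0.84   -0.05   -0.04   -0.17]
  [ -0.16    0.85   -0.12   -0.19]
  [ -0.19   -0.05    0.93   -0.07]
  [ -0.06   -0.20   -0.02    0.96]
Leontief inverse L = M⁻¹:
  [  1.2524    0.1382    0.0772    0.2548]
  [  0.3090    1.2813    0.1855    0.3218]
  [  0.2837    0.1180    1.1060    0.1542]
  [  0.1486    0.2780    0.0665    1.1279]
Total output x = L · d:
  x_0 = 1.2524·73 + 0.1382·8 + 0.0772·46 + 0.2548·33 = 104.4907
  x_1 = 0.3090·73 + 1.2813·8 + 0.1855·46 + 0.3218·33 = 51.9636
  x_2 = 0.2837·73 + 0.1180·8 + 1.1060·46 + 0.1542·33 = 77.6191
  x_3 = 0.1486·73 + 0.2780·8 + 0.0665·46 + 1.1279·33 = 53.3485
Δx_0 = L[0,1] · Δd_1 = 0.1382 · 10 = 1.3816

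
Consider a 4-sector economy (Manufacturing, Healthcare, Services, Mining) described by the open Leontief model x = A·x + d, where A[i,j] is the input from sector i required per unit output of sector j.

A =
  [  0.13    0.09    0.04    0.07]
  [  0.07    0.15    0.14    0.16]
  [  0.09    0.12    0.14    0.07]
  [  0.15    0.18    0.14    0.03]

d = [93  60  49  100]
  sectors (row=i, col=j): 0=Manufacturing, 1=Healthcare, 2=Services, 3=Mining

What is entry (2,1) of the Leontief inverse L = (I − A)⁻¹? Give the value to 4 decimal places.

L[2,1] = 0.2204

Form M = I − A:
  [  0.87   -0.09   -0.04   -0.07]
  [ -0.07    0.85   -0.14   -0.16]
  [ -0.09   -0.12    0.86   -0.07]
  [ -0.15   -0.18   -0.14    0.97]
Leontief inverse L = M⁻¹:
  [  1.1943    0.1665    0.1024    0.1210]
  [  0.1714    1.2821    0.2561    0.2423]
  [  0.1685    0.2204    1.2288    0.1372]
  [  0.2408    0.2955    0.2407    1.1144]
Total output x = L · d:
  x_0 = 1.1943·93 + 0.1665·60 + 0.1024·49 + 0.1210·100 = 138.1807
  x_1 = 0.1714·93 + 1.2821·60 + 0.2561·49 + 0.2423·100 = 129.6542
  x_2 = 0.1685·93 + 0.2204·60 + 1.2288·49 + 0.1372·100 = 102.8256
  x_3 = 0.2408·93 + 0.2955·60 + 0.2407·49 + 1.1144·100 = 163.3613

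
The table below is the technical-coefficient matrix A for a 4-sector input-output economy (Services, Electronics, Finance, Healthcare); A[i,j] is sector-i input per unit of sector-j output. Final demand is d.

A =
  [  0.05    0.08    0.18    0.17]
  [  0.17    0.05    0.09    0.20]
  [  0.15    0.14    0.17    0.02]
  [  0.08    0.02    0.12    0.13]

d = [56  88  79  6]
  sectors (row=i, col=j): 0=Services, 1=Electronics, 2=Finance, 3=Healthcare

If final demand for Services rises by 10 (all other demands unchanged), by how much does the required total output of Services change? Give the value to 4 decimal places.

11.4923

Form M = I − A:
  [  0.95   -0.08   -0.18   -0.17]
  [ -0.17    0.95   -0.09   -0.20]
  [ -0.15   -0.14    0.83   -0.02]
  [ -0.08   -0.02   -0.12    0.87]
Leontief inverse L = M⁻¹:
  [  1.1492    0.1471    0.3035    0.2654]
  [  0.2607    1.1139    0.2225    0.3121]
  [  0.2552    0.2161    1.3023    0.1295]
  [  0.1469    0.0689    0.2127    1.1989]
Total output x = L · d:
  x_0 = 1.1492·56 + 0.1471·88 + 0.3035·79 + 0.2654·6 = 102.8734
  x_1 = 0.2607·56 + 1.1139·88 + 0.2225·79 + 0.3121·6 = 132.0769
  x_2 = 0.2552·56 + 0.2161·88 + 1.3023·79 + 0.1295·6 = 136.9729
  x_3 = 0.1469·56 + 0.0689·88 + 0.2127·79 + 1.1989·6 = 38.2852
Δx_0 = L[0,0] · Δd_0 = 1.1492 · 10 = 11.4923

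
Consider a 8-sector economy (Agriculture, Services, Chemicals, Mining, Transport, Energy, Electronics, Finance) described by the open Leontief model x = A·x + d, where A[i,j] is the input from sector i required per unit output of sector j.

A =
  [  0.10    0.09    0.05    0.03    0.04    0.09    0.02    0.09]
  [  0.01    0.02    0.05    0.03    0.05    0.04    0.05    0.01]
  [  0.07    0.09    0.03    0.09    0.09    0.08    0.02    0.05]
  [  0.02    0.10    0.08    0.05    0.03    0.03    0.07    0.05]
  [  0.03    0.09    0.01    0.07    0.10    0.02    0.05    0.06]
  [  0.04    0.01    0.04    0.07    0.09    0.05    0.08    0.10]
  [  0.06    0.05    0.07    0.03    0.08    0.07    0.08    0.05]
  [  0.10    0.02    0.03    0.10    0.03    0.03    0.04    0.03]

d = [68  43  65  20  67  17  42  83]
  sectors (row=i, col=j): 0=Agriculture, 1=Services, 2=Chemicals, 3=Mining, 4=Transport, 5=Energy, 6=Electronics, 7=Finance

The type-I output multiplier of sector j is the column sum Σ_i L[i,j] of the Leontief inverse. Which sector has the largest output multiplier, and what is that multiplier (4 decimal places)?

Transport (1.8998)

Form M = I − A:
  [  0.90   -0.09   -0.05   -0.03   -0.04   -0.09   -0.02   -0.09]
  [ -0.01    0.98   -0.05   -0.03   -0.05   -0.04   -0.05   -0.01]
  [ -0.07   -0.09    0.97   -0.09   -0.09   -0.08   -0.02   -0.05]
  [ -0.02   -0.10   -0.08    0.95   -0.03   -0.03   -0.07   -0.05]
  [ -0.03   -0.09   -0.01   -0.07    0.90   -0.02   -0.05   -0.06]
  [ -0.04   -0.01   -0.04   -0.07   -0.09    0.95   -0.08   -0.10]
  [ -0.06   -0.05   -0.07   -0.03   -0.08   -0.07    0.92   -0.05]
  [ -0.10   -0.02   -0.03   -0.10   -0.03   -0.03   -0.04    0.97]
Leontief inverse L = M⁻¹:
  [  1.1504    0.1384    0.0888    0.0829    0.0944    0.1360    0.0638    0.1402]
  [  0.0330    1.0487    0.0705    0.0578    0.0829    0.0635    0.0752    0.0360]
  [  0.1139    0.1434    1.0704    0.1420    0.1464    0.1226    0.0673    0.0997]
  [  0.0572    0.1424    0.1145    1.0930    0.0777    0.0679    0.1085    0.0864]
  [  0.0644    0.1335    0.0428    0.1115    1.1458    0.0526    0.0891    0.0962]
  [  0.0874    0.0615    0.0778    0.1225    0.1443    1.0908    0.1253    0.1469]
  [  0.1071    0.1014    0.1079    0.0815    0.1387    0.1150    1.1252    0.0992]
  [  0.1378    0.0652    0.0637    0.1374    0.0696    0.0662    0.0744    1.0697]
Total output x = L · d:
  x_0 = 1.1504·68 + 0.1384·43 + 0.0888·65 + 0.0829·20 + 0.0944·67 + 0.1360·17 + 0.0638·42 + 0.1402·83 = 114.5623
  x_1 = 0.0330·68 + 1.0487·43 + 0.0705·65 + 0.0578·20 + 0.0829·67 + 0.0635·17 + 0.0752·42 + 0.0360·83 = 65.8673
  x_2 = 0.1139·68 + 0.1434·43 + 1.0704·65 + 0.1420·20 + 0.1464·67 + 0.1226·17 + 0.0673·42 + 0.0997·83 = 109.3216
  x_3 = 0.0572·68 + 0.1424·43 + 0.1145·65 + 1.0930·20 + 0.0777·67 + 0.0679·17 + 0.1085·42 + 0.0864·83 = 57.4134
  x_4 = 0.0644·68 + 0.1335·43 + 0.0428·65 + 0.1115·20 + 1.1458·67 + 0.0526·17 + 0.0891·42 + 0.0962·83 = 104.5221
  x_5 = 0.0874·68 + 0.0615·43 + 0.0778·65 + 0.1225·20 + 0.1443·67 + 1.0908·17 + 0.1253·42 + 0.1469·83 = 61.7673
  x_6 = 0.1071·68 + 0.1014·43 + 0.1079·65 + 0.0815·20 + 0.1387·67 + 0.1150·17 + 1.1252·42 + 0.0992·83 = 87.0281
  x_7 = 0.1378·68 + 0.0652·43 + 0.0637·65 + 0.1374·20 + 0.0696·67 + 0.0662·17 + 0.0744·42 + 1.0697·83 = 116.7674
Output multipliers (column sums of L):
  Agriculture: 1.7514
  Services: 1.8345
  Chemicals: 1.6365
  Mining: 1.8286
  Transport: 1.8998
  Energy: 1.7148
  Electronics: 1.7289
  Finance: 1.7744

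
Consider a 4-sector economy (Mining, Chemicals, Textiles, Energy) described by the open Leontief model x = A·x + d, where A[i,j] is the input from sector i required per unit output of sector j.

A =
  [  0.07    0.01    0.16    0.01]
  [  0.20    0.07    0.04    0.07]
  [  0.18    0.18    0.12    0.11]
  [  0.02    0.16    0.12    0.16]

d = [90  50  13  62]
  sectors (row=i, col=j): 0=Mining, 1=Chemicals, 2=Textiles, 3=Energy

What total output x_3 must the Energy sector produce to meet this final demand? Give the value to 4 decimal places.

103.0090

Form M = I − A:
  [  0.93   -0.01   -0.16   -0.01]
  [ -0.20    0.93   -0.04   -0.07]
  [ -0.18   -0.18    0.88   -0.11]
  [ -0.02   -0.16   -0.12    0.84]
Leontief inverse L = M⁻¹:
  [  1.1311    0.0618    0.2148    0.0467]
  [  0.2653    1.1194    0.1143    0.1114]
  [  0.3007    0.2733    1.2290    0.1873]
  [  0.1204    0.2537    0.2025    1.2396]
Total output x = L · d:
  x_0 = 1.1311·90 + 0.0618·50 + 0.2148·13 + 0.0467·62 = 110.5840
  x_1 = 0.2653·90 + 1.1194·50 + 0.1143·13 + 0.1114·62 = 88.2367
  x_2 = 0.3007·90 + 0.2733·50 + 1.2290·13 + 0.1873·62 = 68.3167
  x_3 = 0.1204·90 + 0.2537·50 + 0.2025·13 + 1.2396·62 = 103.0090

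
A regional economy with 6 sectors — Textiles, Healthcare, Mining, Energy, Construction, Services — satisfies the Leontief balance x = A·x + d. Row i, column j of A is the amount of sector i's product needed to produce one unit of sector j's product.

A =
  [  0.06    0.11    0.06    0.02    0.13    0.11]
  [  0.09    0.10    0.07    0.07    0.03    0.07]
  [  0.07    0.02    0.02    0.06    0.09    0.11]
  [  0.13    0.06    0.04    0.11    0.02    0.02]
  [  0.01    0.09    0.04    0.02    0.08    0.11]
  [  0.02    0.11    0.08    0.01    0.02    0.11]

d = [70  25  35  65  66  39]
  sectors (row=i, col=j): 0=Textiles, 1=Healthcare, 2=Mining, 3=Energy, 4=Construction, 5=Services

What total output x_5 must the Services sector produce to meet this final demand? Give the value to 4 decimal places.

Form M = I − A:
  [  0.94   -0.11   -0.06   -0.02   -0.13   -0.11]
  [ -0.09    0.90   -0.07   -0.07   -0.03   -0.07]
  [ -0.07   -0.02    0.98   -0.06   -0.09   -0.11]
  [ -0.13   -0.06   -0.04    0.89   -0.02   -0.02]
  [ -0.01   -0.09   -0.04   -0.02    0.92   -0.11]
  [ -0.02   -0.11   -0.08   -0.01   -0.02    0.89]
Leontief inverse L = M⁻¹:
  [  1.1020    0.1810    0.1050    0.0522    0.1771    0.1865]
  [  0.1374    1.1609    0.1095    0.1049    0.0732    0.1332]
  [  0.1021    0.0743    1.0541    0.0839    0.1254    0.1661]
  [  0.1769    0.1148    0.0743    1.1438    0.0625    0.0735]
  [  0.0401    0.1402    0.0728    0.0436    1.1088    0.1630]
  [  0.0538    0.1587    0.1131    0.0355    0.0499    1.1637]
Total output x = L · d:
  x_0 = 1.1020·70 + 0.1810·25 + 0.1050·35 + 0.0522·65 + 0.1771·66 + 0.1865·39 = 107.6924
  x_1 = 0.1374·70 + 1.1609·25 + 0.1095·35 + 0.1049·65 + 0.0732·66 + 0.1332·39 = 59.3197
  x_2 = 0.1021·70 + 0.0743·25 + 1.0541·35 + 0.0839·65 + 0.1254·66 + 0.1661·39 = 66.1046
  x_3 = 0.1769·70 + 0.1148·25 + 0.0743·35 + 1.1438·65 + 0.0625·66 + 0.0735·39 = 99.1929
  x_4 = 0.0401·70 + 0.1402·25 + 0.0728·35 + 0.0436·65 + 1.1088·66 + 0.1630·39 = 91.2374
  x_5 = 0.0538·70 + 0.1587·25 + 0.1131·35 + 0.0355·65 + 0.0499·66 + 1.1637·39 = 62.6787

62.6787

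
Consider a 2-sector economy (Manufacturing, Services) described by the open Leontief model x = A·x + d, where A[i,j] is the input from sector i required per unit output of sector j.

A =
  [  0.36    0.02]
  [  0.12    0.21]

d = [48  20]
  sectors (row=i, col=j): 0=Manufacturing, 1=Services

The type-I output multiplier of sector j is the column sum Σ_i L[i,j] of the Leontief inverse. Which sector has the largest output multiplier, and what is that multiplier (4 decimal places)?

Form M = I − A:
  [  0.64   -0.02]
  [ -0.12    0.79]
Leontief inverse L = M⁻¹:
  [  1.5700    0.0397]
  [  0.2385    1.2719]
Total output x = L · d:
  x_0 = 1.5700·48 + 0.0397·20 = 76.1526
  x_1 = 0.2385·48 + 1.2719·20 = 36.8839
Output multipliers (column sums of L):
  Manufacturing: 1.8084
  Services: 1.3116

Manufacturing (1.8084)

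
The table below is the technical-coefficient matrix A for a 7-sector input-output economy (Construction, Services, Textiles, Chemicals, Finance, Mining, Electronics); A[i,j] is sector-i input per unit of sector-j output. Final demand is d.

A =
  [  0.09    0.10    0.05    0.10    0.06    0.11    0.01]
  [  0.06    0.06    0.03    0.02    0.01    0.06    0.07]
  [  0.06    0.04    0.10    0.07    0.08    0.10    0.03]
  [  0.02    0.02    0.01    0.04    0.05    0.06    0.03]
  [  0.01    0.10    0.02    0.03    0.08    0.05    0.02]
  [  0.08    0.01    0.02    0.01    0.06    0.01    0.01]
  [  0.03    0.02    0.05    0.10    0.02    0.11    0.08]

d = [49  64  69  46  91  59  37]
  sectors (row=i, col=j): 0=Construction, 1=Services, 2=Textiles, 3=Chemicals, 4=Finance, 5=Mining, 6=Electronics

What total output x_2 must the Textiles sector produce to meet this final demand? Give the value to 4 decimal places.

Form M = I − A:
  [  0.91   -0.10   -0.05   -0.10   -0.06   -0.11   -0.01]
  [ -0.06    0.94   -0.03   -0.02   -0.01   -0.06   -0.07]
  [ -0.06   -0.04    0.90   -0.07   -0.08   -0.10   -0.03]
  [ -0.02   -0.02   -0.01    0.96   -0.05   -0.06   -0.03]
  [ -0.01   -0.10   -0.02   -0.03    0.92   -0.05   -0.02]
  [ -0.08   -0.01   -0.02   -0.01   -0.06    0.99   -0.01]
  [ -0.03   -0.02   -0.05   -0.10   -0.02   -0.11    0.92]
Leontief inverse L = M⁻¹:
  [  1.1323    0.1397    0.0767    0.1348    0.1005    0.1590    0.0337]
  [  0.0872    1.0825    0.0492    0.0464    0.0323    0.0945    0.0882]
  [  0.0978    0.0763    1.1291    0.1048    0.1218    0.1478    0.0514]
  [  0.0360    0.0361    0.0205    1.0548    0.0680    0.0801    0.0406]
  [  0.0317    0.1247    0.0347    0.0476    1.1018    0.0773    0.0373]
  [  0.0973    0.0321    0.0325    0.0283    0.0789    1.0339    0.0184]
  [  0.0604    0.0427    0.0718    0.1302    0.0514    0.1493    1.1002]
Total output x = L · d:
  x_0 = 1.1323·49 + 0.1397·64 + 0.0767·69 + 0.1348·46 + 0.1005·91 + 0.1590·59 + 0.0337·37 = 95.6885
  x_1 = 0.0872·49 + 1.0825·64 + 0.0492·69 + 0.0464·46 + 0.0323·91 + 0.0945·59 + 0.0882·37 = 90.8593
  x_2 = 0.0978·49 + 0.0763·64 + 1.1291·69 + 0.1048·46 + 0.1218·91 + 0.1478·59 + 0.0514·37 = 114.1097
  x_3 = 0.0360·49 + 0.0361·64 + 0.0205·69 + 1.0548·46 + 0.0680·91 + 0.0801·59 + 0.0406·37 = 66.4236
  x_4 = 0.0317·49 + 0.1247·64 + 0.0347·69 + 0.0476·46 + 1.1018·91 + 0.0773·59 + 0.0373·37 = 120.3214
  x_5 = 0.0973·49 + 0.0321·64 + 0.0325·69 + 0.0283·46 + 0.0789·91 + 1.0339·59 + 0.0184·37 = 79.2299
  x_6 = 0.0604·49 + 0.0427·64 + 0.0718·69 + 0.1302·46 + 0.0514·91 + 0.1493·59 + 1.1002·37 = 70.8233

114.1097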